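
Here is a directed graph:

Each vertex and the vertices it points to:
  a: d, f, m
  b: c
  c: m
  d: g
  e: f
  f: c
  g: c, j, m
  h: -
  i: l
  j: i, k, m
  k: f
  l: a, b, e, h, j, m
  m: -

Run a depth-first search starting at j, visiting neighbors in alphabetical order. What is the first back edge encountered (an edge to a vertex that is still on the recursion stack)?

g->j

DFS from j (visiting neighbors in alphabetical order); mark gray on enter, black on exit:
j gray
  i gray
    l gray
      a gray
        d gray
          g gray
            c gray
              m gray
              m black
            c black
            g→j: j is gray → back edge
First back edge: g → j.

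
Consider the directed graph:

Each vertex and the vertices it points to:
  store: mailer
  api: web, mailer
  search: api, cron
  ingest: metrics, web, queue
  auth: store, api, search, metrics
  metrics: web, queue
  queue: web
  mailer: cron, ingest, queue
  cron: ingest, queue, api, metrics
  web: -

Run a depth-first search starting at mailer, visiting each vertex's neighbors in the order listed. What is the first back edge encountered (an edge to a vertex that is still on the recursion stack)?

DFS from mailer (visiting each vertex's neighbors in the order listed); mark gray on enter, black on exit:
mailer gray
  cron gray
    ingest gray
      metrics gray
        web gray
        web black
        queue gray
          queue→web: web black — skip
        queue black
      metrics black
      ingest→web: web black — skip
      ingest→queue: queue black — skip
    ingest black
    cron→queue: queue black — skip
    api gray
      api→web: web black — skip
      api→mailer: mailer is gray → back edge
First back edge: api → mailer.

api->mailer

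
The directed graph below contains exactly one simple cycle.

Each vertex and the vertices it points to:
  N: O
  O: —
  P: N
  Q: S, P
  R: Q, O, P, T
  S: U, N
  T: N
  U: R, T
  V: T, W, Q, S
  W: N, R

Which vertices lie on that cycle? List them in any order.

Q, R, S, U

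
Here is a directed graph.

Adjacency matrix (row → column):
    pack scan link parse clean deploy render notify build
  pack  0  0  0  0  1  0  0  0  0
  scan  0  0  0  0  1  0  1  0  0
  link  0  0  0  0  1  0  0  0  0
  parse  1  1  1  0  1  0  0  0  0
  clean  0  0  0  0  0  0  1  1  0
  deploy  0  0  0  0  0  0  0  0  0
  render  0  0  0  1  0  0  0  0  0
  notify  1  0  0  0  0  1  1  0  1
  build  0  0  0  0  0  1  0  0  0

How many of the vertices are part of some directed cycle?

A vertex is on a directed cycle iff it belongs to a strongly connected component of size ≥ 2 (or has a self-loop).
The vertices on cycles are {link, pack, scan, clean, parse, notify, render} — 7 in total.

7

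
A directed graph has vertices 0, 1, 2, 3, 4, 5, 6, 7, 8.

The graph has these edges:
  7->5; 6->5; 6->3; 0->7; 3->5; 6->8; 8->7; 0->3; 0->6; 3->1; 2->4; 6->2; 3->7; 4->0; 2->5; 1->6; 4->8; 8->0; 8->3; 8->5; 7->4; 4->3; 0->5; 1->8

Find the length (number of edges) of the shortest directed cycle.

3

For each vertex v, BFS finds the shortest path from v back to v.
The shortest such closed walk is 1 → 6 → 3 → 1, length 3.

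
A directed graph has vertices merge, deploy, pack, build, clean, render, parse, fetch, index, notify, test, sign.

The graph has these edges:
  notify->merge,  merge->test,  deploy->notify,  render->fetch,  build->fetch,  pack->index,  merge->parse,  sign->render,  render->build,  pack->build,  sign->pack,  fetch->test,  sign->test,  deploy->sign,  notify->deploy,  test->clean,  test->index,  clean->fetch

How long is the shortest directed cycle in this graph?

2

For each vertex v, BFS finds the shortest path from v back to v.
The shortest such closed walk is notify → deploy → notify, length 2.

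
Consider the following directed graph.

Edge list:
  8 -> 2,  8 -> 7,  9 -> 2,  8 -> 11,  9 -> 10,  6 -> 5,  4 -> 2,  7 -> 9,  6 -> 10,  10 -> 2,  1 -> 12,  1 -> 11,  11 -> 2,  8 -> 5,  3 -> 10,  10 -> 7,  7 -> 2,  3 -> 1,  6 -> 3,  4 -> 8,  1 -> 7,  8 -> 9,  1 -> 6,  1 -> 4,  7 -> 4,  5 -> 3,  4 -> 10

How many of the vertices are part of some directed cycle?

9

A vertex is on a directed cycle iff it belongs to a strongly connected component of size ≥ 2 (or has a self-loop).
The vertices on cycles are {1, 3, 4, 5, 6, 7, 8, 9, 10} — 9 in total.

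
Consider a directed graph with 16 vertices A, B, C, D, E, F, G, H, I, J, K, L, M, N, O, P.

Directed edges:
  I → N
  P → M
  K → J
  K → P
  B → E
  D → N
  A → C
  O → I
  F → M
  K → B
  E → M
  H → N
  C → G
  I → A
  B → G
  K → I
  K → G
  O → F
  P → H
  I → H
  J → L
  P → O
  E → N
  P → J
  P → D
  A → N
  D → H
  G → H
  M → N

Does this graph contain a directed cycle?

DFS with white/gray/black marking, starting from E:
E gray
  N gray
  N black
  M gray
    M→N: N black — skip
  M black
E black
A gray
  A→N: N black — skip
  C gray
    G gray
      H gray
        H→N: N black — skip
      H black
    G black
  C black
A black
B gray
  B→E: E black — skip
  B→G: G black — skip
B black
D gray
  D→N: N black — skip
  D→H: H black — skip
D black
F gray
  F→M: M black — skip
F black
I gray
  I→N: N black — skip
  I→H: H black — skip
  I→A: A black — skip
I black
J gray
  L gray
  L black
J black
K gray
  K→I: I black — skip
  K→J: J black — skip
  P gray
    P→M: M black — skip
    P→H: H black — skip
    P→J: J black — skip
    P→D: D black — skip
    O gray
      O→F: F black — skip
      O→I: I black — skip
    O black
  P black
  K→G: G black — skip
  K→B: B black — skip
K black
Every edge goes to a white or black vertex — no back edge, so the graph is acyclic.

No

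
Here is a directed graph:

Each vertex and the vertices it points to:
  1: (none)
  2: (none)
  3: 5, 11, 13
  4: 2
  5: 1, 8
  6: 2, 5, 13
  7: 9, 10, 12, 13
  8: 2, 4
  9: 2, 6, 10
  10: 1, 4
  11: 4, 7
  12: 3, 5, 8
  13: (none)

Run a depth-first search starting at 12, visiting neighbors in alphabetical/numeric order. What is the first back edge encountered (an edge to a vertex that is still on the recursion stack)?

7->12

DFS from 12 (visiting neighbors in alphabetical/numeric order); mark gray on enter, black on exit:
12 gray
  3 gray
    5 gray
      1 gray
      1 black
      8 gray
        2 gray
        2 black
        4 gray
          4→2: 2 black — skip
        4 black
      8 black
    5 black
    11 gray
      11→4: 4 black — skip
      7 gray
        9 gray
          9→2: 2 black — skip
          6 gray
            6→2: 2 black — skip
            6→5: 5 black — skip
            13 gray
            13 black
          6 black
          10 gray
            10→1: 1 black — skip
            10→4: 4 black — skip
          10 black
        9 black
        7→10: 10 black — skip
        7→12: 12 is gray → back edge
First back edge: 7 → 12.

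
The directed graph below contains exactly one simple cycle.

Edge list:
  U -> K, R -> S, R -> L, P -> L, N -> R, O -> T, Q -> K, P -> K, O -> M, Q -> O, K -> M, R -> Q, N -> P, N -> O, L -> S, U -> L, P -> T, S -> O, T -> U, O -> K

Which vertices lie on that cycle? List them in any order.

DFS with gray/black marking from T:
T gray
  U gray
    K gray
      M gray
      M black
    K black
    L gray
      S gray
        O gray
          O→M: M black — skip
          O→T: T is gray → back edge
Back edge closes the cycle T → U → L → S → O → T; its vertices are {L, O, S, T, U}.

L, O, S, T, U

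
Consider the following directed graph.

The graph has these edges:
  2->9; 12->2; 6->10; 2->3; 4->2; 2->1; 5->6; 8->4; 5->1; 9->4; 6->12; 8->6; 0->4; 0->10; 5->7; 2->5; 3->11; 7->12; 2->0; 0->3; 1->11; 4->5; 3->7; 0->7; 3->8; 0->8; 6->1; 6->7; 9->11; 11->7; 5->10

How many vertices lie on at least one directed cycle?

A vertex is on a directed cycle iff it belongs to a strongly connected component of size ≥ 2 (or has a self-loop).
The vertices on cycles are {0, 1, 2, 3, 4, 5, 6, 7, 8, 9, 11, 12} — 12 in total.

12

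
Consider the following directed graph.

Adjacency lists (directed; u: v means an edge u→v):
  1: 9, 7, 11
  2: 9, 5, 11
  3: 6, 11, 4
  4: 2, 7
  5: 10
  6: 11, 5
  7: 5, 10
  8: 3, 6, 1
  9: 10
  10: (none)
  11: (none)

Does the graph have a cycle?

DFS with white/gray/black marking, starting from 6:
6 gray
  11 gray
  11 black
  5 gray
    10 gray
    10 black
  5 black
6 black
1 gray
  9 gray
    9→10: 10 black — skip
  9 black
  7 gray
    7→5: 5 black — skip
    7→10: 10 black — skip
  7 black
  1→11: 11 black — skip
1 black
2 gray
  2→9: 9 black — skip
  2→5: 5 black — skip
  2→11: 11 black — skip
2 black
3 gray
  3→6: 6 black — skip
  3→11: 11 black — skip
  4 gray
    4→2: 2 black — skip
    4→7: 7 black — skip
  4 black
3 black
8 gray
  8→3: 3 black — skip
  8→6: 6 black — skip
  8→1: 1 black — skip
8 black
Every edge goes to a white or black vertex — no back edge, so the graph is acyclic.

No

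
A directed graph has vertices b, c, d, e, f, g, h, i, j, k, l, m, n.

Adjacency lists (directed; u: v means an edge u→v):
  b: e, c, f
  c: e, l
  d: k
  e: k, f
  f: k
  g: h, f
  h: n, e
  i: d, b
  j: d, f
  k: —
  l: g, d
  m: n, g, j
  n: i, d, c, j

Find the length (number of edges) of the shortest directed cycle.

For each vertex v, BFS finds the shortest path from v back to v.
The shortest such closed walk is g → h → n → c → l → g, length 5.

5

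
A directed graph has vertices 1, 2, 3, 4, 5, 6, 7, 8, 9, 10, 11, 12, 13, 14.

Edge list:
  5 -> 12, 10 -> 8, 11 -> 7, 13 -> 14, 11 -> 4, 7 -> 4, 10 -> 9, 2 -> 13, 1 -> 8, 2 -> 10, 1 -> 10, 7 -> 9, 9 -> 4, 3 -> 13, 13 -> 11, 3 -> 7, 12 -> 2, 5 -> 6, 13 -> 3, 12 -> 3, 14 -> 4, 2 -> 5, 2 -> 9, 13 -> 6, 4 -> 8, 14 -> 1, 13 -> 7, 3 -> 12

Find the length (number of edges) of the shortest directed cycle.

For each vertex v, BFS finds the shortest path from v back to v.
The shortest such closed walk is 3 → 12 → 3, length 2.

2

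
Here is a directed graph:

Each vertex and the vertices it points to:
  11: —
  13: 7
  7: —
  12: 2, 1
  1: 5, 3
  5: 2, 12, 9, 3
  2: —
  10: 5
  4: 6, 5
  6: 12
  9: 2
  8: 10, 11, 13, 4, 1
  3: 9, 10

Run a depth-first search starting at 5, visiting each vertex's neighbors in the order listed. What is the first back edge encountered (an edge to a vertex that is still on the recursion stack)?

1→5

DFS from 5 (visiting each vertex's neighbors in the order listed); mark gray on enter, black on exit:
5 gray
  2 gray
  2 black
  12 gray
    12→2: 2 black — skip
    1 gray
      1→5: 5 is gray → back edge
First back edge: 1 → 5.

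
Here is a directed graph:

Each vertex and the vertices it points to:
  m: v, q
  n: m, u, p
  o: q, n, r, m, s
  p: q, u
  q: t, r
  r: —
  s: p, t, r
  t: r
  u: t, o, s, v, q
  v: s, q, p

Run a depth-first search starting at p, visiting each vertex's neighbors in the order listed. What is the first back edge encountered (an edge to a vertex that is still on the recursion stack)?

s→p

DFS from p (visiting each vertex's neighbors in the order listed); mark gray on enter, black on exit:
p gray
  q gray
    t gray
      r gray
      r black
    t black
    q→r: r black — skip
  q black
  u gray
    u→t: t black — skip
    o gray
      o→q: q black — skip
      n gray
        m gray
          v gray
            s gray
              s→p: p is gray → back edge
First back edge: s → p.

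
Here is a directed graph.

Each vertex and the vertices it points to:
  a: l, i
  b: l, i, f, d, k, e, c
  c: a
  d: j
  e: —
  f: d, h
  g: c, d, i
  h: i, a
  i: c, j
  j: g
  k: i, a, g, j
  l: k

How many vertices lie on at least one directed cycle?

8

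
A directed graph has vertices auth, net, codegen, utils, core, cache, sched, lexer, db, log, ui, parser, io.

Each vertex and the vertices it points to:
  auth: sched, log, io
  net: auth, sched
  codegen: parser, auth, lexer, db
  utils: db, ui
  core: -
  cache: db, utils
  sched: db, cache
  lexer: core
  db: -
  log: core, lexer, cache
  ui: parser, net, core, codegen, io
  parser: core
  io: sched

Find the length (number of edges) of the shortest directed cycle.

5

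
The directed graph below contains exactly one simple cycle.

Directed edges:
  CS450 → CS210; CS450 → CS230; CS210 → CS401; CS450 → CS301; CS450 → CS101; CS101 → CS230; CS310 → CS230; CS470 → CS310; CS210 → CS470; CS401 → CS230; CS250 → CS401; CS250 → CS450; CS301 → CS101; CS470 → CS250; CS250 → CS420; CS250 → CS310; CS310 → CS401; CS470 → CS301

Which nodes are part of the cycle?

DFS with gray/black marking from CS470:
CS470 gray
  CS250 gray
    CS310 gray
      CS401 gray
        CS230 gray
        CS230 black
      CS401 black
      CS310→CS230: CS230 black — skip
    CS310 black
    CS420 gray
    CS420 black
    CS450 gray
      CS210 gray
        CS210→CS470: CS470 is gray → back edge
Back edge closes the cycle CS470 → CS250 → CS450 → CS210 → CS470; its vertices are {CS210, CS250, CS450, CS470}.

CS210, CS250, CS450, CS470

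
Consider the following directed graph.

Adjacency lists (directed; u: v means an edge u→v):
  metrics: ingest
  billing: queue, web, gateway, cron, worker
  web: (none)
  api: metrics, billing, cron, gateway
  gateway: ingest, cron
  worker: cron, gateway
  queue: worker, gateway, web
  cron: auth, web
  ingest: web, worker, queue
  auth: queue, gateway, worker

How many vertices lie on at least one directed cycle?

A vertex is on a directed cycle iff it belongs to a strongly connected component of size ≥ 2 (or has a self-loop).
The vertices on cycles are {auth, cron, queue, ingest, worker, gateway} — 6 in total.

6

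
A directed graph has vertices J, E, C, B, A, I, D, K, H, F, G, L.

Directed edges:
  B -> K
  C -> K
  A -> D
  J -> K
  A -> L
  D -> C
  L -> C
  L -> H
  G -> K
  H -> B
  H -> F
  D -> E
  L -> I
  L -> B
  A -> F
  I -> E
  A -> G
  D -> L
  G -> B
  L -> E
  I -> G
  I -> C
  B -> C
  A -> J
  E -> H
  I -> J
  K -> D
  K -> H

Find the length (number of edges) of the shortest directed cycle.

3

For each vertex v, BFS finds the shortest path from v back to v.
The shortest such closed walk is D → C → K → D, length 3.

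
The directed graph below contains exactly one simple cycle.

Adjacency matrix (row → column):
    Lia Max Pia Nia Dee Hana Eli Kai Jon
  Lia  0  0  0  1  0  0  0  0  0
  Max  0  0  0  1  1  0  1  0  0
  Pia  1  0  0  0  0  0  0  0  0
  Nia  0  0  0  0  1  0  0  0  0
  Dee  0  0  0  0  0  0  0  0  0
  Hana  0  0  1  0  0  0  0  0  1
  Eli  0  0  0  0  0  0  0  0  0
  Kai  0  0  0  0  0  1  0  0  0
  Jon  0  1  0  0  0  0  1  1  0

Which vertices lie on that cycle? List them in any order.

DFS with gray/black marking from Kai:
Kai gray
  Hana gray
    Pia gray
      Lia gray
        Nia gray
          Dee gray
          Dee black
        Nia black
      Lia black
    Pia black
    Jon gray
      Eli gray
      Eli black
      Jon→Kai: Kai is gray → back edge
Back edge closes the cycle Kai → Hana → Jon → Kai; its vertices are {Jon, Kai, Hana}.

Jon, Kai, Hana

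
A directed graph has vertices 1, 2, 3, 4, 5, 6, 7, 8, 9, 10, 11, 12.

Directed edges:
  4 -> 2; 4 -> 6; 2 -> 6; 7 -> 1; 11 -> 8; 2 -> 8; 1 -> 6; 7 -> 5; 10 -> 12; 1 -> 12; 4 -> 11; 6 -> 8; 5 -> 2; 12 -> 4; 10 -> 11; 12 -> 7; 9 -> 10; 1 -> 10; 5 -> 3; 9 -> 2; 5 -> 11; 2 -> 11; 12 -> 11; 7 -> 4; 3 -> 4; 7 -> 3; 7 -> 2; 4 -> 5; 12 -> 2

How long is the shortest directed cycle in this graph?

3

For each vertex v, BFS finds the shortest path from v back to v.
The shortest such closed walk is 12 → 7 → 1 → 12, length 3.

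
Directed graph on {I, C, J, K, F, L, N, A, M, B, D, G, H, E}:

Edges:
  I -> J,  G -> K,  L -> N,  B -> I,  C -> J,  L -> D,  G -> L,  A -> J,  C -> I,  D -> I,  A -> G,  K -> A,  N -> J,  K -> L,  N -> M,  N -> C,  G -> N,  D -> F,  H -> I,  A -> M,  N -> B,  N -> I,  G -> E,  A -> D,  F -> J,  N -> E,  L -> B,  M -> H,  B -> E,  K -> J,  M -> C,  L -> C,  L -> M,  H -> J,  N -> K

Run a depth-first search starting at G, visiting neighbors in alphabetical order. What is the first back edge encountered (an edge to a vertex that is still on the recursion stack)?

A→G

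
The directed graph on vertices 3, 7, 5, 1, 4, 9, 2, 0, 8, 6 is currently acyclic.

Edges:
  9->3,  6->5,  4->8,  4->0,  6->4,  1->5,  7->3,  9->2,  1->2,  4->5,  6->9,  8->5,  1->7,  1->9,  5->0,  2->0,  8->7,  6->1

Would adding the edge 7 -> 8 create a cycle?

Yes

Adding 7→8 creates a cycle iff 8 can already reach 7.
Path from 8: 8 → 7.
So 8 → … → 7 → 8 is a cycle.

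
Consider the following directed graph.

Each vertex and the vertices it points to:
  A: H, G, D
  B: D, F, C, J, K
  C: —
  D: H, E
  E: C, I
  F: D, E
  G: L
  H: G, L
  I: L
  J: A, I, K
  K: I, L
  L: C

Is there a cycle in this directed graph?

No

DFS with white/gray/black marking, starting from F:
F gray
  D gray
    H gray
      G gray
        L gray
          C gray
          C black
        L black
      G black
      H→L: L black — skip
    H black
    E gray
      E→C: C black — skip
      I gray
        I→L: L black — skip
      I black
    E black
  D black
  F→E: E black — skip
F black
A gray
  A→H: H black — skip
  A→G: G black — skip
  A→D: D black — skip
A black
B gray
  B→D: D black — skip
  B→F: F black — skip
  B→C: C black — skip
  J gray
    J→A: A black — skip
    J→I: I black — skip
    K gray
      K→I: I black — skip
      K→L: L black — skip
    K black
  J black
  B→K: K black — skip
B black
Every edge goes to a white or black vertex — no back edge, so the graph is acyclic.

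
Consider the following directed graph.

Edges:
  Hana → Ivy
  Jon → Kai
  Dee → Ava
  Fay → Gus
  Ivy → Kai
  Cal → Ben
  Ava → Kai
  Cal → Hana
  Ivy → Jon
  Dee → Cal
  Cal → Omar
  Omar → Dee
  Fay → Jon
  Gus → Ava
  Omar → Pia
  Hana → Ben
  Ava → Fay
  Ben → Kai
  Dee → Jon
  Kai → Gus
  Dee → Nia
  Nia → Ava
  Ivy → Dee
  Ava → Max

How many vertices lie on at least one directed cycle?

10

A vertex is on a directed cycle iff it belongs to a strongly connected component of size ≥ 2 (or has a self-loop).
The vertices on cycles are {Ava, Cal, Dee, Fay, Gus, Ivy, Jon, Kai, Hana, Omar} — 10 in total.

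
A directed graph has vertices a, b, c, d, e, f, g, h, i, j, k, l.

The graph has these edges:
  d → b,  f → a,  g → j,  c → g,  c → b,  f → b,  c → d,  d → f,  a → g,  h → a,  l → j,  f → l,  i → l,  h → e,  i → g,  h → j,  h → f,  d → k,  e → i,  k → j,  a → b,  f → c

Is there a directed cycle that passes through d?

d is on a cycle iff d can reach itself via ≥1 edge.
d → f → c → d — yes.

Yes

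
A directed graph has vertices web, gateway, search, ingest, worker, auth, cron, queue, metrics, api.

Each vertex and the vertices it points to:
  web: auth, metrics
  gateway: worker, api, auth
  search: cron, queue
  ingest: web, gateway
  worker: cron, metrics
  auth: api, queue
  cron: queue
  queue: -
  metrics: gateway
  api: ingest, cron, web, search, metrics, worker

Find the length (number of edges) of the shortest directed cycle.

3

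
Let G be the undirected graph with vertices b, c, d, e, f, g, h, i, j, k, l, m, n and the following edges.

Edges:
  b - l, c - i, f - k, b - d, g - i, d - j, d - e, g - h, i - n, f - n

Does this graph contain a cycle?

No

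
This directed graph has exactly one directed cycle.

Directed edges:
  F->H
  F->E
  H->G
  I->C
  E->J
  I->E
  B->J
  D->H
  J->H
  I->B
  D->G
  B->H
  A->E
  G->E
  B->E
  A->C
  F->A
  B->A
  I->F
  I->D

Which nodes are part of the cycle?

DFS with gray/black marking from J:
J gray
  H gray
    G gray
      E gray
        E→J: J is gray → back edge
Back edge closes the cycle J → H → G → E → J; its vertices are {E, G, H, J}.

E, G, H, J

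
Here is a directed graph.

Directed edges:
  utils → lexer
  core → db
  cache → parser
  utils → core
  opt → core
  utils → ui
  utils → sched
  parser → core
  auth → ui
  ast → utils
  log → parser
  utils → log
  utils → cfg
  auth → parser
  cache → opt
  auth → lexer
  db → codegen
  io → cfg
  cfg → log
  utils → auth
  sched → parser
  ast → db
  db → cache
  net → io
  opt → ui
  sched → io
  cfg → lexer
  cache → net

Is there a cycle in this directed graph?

Yes

DFS with white/gray/black marking, starting from auth:
auth gray
  ui gray
  ui black
  parser gray
    core gray
      db gray
        cache gray
          cache→parser: parser is gray → back edge
Back edge found, so a cycle exists: parser → core → db → cache → parser.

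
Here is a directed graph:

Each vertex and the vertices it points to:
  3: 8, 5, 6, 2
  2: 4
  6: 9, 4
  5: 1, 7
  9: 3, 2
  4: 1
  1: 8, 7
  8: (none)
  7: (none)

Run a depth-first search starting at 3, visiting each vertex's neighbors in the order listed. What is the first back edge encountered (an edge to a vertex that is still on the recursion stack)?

DFS from 3 (visiting each vertex's neighbors in the order listed); mark gray on enter, black on exit:
3 gray
  8 gray
  8 black
  5 gray
    1 gray
      1→8: 8 black — skip
      7 gray
      7 black
    1 black
    5→7: 7 black — skip
  5 black
  6 gray
    9 gray
      9→3: 3 is gray → back edge
First back edge: 9 → 3.

9->3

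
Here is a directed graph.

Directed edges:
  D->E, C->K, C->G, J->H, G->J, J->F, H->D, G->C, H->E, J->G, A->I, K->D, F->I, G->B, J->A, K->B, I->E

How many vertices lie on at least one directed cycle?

3

A vertex is on a directed cycle iff it belongs to a strongly connected component of size ≥ 2 (or has a self-loop).
The vertices on cycles are {C, G, J} — 3 in total.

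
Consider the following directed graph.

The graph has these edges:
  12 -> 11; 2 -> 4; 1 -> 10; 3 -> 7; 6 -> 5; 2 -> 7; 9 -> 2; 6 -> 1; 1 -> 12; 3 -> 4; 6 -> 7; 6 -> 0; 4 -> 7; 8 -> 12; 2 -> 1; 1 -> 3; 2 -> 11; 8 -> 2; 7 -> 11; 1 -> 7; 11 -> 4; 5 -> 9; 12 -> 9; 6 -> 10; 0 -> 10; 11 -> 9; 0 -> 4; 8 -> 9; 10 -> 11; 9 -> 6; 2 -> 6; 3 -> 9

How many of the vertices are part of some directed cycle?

12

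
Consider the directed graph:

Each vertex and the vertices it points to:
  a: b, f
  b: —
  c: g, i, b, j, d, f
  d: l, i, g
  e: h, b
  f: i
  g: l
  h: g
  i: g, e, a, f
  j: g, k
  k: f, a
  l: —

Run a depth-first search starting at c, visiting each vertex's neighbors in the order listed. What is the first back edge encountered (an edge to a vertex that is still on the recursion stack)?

DFS from c (visiting each vertex's neighbors in the order listed); mark gray on enter, black on exit:
c gray
  g gray
    l gray
    l black
  g black
  i gray
    i→g: g black — skip
    e gray
      h gray
        h→g: g black — skip
      h black
      b gray
      b black
    e black
    a gray
      a→b: b black — skip
      f gray
        f→i: i is gray → back edge
First back edge: f → i.

f→i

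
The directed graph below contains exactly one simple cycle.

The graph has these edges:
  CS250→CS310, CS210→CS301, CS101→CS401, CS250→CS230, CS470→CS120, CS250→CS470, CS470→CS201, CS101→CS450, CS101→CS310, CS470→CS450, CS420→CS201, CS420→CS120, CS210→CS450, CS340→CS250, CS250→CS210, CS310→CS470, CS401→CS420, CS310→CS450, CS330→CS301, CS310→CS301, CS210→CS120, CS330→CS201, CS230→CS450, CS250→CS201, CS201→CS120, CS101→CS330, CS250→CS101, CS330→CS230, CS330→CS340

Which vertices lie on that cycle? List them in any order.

CS101, CS250, CS330, CS340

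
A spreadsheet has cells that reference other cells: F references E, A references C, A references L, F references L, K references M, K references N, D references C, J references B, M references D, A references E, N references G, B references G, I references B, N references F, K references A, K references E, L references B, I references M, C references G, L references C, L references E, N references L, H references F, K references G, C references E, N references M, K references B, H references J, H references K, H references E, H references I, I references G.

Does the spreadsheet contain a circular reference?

DFS with white/gray/black marking, starting from A:
A gray
  L gray
    B gray
      G gray
      G black
    B black
    C gray
      C→G: G black — skip
      E gray
      E black
    C black
    L→E: E black — skip
  L black
  A→E: E black — skip
  A→C: C black — skip
A black
D gray
  D→C: C black — skip
D black
F gray
  F→L: L black — skip
  F→E: E black — skip
F black
H gray
  J gray
    J→B: B black — skip
  J black
  I gray
    M gray
      M→D: D black — skip
    M black
    I→B: B black — skip
    I→G: G black — skip
  I black
  H→E: E black — skip
  H→F: F black — skip
  K gray
    K→A: A black — skip
    K→B: B black — skip
    K→M: M black — skip
    K→G: G black — skip
    N gray
      N→F: F black — skip
      N→G: G black — skip
      N→M: M black — skip
      N→L: L black — skip
    N black
    K→E: E black — skip
  K black
H black
Every edge goes to a white or black vertex — no back edge, so the graph is acyclic.

No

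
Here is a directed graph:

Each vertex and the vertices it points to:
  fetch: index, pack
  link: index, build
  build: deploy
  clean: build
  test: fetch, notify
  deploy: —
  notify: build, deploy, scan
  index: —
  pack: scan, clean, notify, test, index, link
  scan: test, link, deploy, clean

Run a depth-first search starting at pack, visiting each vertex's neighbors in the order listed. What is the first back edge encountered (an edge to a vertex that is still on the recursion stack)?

DFS from pack (visiting each vertex's neighbors in the order listed); mark gray on enter, black on exit:
pack gray
  scan gray
    test gray
      fetch gray
        index gray
        index black
        fetch→pack: pack is gray → back edge
First back edge: fetch → pack.

fetch→pack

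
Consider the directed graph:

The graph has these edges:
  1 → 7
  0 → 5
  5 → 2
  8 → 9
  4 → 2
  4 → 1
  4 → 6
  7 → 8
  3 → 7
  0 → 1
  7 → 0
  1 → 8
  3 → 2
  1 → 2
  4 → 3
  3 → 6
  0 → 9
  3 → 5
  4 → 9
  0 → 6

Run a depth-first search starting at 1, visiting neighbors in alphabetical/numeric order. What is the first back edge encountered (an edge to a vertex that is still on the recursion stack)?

DFS from 1 (visiting neighbors in alphabetical/numeric order); mark gray on enter, black on exit:
1 gray
  2 gray
  2 black
  7 gray
    0 gray
      0→1: 1 is gray → back edge
First back edge: 0 → 1.

0→1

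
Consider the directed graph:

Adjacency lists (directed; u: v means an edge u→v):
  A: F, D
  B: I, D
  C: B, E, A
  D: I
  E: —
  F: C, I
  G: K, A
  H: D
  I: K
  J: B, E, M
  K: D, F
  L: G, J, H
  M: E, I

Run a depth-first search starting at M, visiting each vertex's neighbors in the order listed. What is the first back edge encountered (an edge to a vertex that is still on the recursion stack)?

D->I

DFS from M (visiting each vertex's neighbors in the order listed); mark gray on enter, black on exit:
M gray
  E gray
  E black
  I gray
    K gray
      D gray
        D→I: I is gray → back edge
First back edge: D → I.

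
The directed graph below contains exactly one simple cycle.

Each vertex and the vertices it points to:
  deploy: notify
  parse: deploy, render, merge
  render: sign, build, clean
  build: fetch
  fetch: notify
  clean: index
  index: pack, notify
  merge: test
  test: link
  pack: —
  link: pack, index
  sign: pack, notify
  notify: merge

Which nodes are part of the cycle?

DFS with gray/black marking from merge:
merge gray
  test gray
    link gray
      pack gray
      pack black
      index gray
        index→pack: pack black — skip
        notify gray
          notify→merge: merge is gray → back edge
Back edge closes the cycle merge → test → link → index → notify → merge; its vertices are {link, test, index, merge, notify}.

link, test, index, merge, notify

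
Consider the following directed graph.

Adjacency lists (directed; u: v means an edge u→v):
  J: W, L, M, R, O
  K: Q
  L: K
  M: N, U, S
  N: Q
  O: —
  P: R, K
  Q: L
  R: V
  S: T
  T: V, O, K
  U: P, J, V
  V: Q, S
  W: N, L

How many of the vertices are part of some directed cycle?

A vertex is on a directed cycle iff it belongs to a strongly connected component of size ≥ 2 (or has a self-loop).
The vertices on cycles are {J, K, L, M, Q, S, T, U, V} — 9 in total.

9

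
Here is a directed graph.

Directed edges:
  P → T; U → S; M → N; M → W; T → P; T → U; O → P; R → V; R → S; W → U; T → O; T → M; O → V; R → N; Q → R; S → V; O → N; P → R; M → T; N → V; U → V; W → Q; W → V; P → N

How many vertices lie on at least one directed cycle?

A vertex is on a directed cycle iff it belongs to a strongly connected component of size ≥ 2 (or has a self-loop).
The vertices on cycles are {M, O, P, T} — 4 in total.

4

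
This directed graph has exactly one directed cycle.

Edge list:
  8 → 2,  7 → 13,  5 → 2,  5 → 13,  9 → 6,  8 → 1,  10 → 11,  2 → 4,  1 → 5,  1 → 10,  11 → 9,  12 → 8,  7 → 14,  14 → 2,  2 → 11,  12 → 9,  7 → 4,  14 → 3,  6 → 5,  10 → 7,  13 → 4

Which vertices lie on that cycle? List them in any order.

DFS with gray/black marking from 9:
9 gray
  6 gray
    5 gray
      13 gray
        4 gray
        4 black
      13 black
      2 gray
        11 gray
          11→9: 9 is gray → back edge
Back edge closes the cycle 9 → 6 → 5 → 2 → 11 → 9; its vertices are {2, 5, 6, 9, 11}.

2, 5, 6, 9, 11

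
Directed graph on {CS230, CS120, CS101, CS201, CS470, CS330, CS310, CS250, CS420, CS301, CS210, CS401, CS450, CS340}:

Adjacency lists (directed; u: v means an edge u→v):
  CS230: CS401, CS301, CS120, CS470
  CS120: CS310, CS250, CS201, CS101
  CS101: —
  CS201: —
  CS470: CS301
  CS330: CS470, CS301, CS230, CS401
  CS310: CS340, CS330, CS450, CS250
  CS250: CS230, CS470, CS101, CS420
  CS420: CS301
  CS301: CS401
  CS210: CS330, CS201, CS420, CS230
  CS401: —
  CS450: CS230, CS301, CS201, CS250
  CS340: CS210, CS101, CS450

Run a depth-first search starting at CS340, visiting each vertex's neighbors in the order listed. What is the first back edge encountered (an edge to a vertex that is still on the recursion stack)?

DFS from CS340 (visiting each vertex's neighbors in the order listed); mark gray on enter, black on exit:
CS340 gray
  CS210 gray
    CS330 gray
      CS470 gray
        CS301 gray
          CS401 gray
          CS401 black
        CS301 black
      CS470 black
      CS330→CS301: CS301 black — skip
      CS230 gray
        CS230→CS401: CS401 black — skip
        CS230→CS301: CS301 black — skip
        CS120 gray
          CS310 gray
            CS310→CS340: CS340 is gray → back edge
First back edge: CS310 → CS340.

CS310->CS340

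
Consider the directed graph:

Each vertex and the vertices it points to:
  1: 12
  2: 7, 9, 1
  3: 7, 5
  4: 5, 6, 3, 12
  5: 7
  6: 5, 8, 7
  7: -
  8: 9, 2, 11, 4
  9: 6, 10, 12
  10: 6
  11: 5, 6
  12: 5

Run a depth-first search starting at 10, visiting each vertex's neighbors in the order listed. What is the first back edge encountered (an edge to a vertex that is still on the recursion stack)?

9->6

DFS from 10 (visiting each vertex's neighbors in the order listed); mark gray on enter, black on exit:
10 gray
  6 gray
    5 gray
      7 gray
      7 black
    5 black
    8 gray
      9 gray
        9→6: 6 is gray → back edge
First back edge: 9 → 6.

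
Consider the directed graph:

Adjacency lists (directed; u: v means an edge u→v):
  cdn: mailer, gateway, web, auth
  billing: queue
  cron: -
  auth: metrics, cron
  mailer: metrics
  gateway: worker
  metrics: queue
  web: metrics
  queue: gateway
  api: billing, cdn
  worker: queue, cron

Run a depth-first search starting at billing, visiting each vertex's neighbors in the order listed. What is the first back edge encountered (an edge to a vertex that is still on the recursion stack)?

worker->queue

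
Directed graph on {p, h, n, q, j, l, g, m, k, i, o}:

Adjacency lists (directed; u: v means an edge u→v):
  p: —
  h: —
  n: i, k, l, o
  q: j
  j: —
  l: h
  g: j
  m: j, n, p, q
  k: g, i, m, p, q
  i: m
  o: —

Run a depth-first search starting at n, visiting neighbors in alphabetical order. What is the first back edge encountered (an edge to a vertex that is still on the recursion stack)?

DFS from n (visiting neighbors in alphabetical order); mark gray on enter, black on exit:
n gray
  i gray
    m gray
      j gray
      j black
      m→n: n is gray → back edge
First back edge: m → n.

m→n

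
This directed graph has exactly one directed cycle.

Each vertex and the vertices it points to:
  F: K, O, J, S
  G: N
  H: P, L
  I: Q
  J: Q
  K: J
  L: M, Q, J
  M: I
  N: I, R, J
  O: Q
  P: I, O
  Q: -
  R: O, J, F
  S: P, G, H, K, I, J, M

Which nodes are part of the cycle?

F, G, N, R, S

DFS with gray/black marking from F:
F gray
  K gray
    J gray
      Q gray
      Q black
    J black
  K black
  O gray
    O→Q: Q black — skip
  O black
  F→J: J black — skip
  S gray
    P gray
      I gray
        I→Q: Q black — skip
      I black
      P→O: O black — skip
    P black
    G gray
      N gray
        N→I: I black — skip
        R gray
          R→O: O black — skip
          R→J: J black — skip
          R→F: F is gray → back edge
Back edge closes the cycle F → S → G → N → R → F; its vertices are {F, G, N, R, S}.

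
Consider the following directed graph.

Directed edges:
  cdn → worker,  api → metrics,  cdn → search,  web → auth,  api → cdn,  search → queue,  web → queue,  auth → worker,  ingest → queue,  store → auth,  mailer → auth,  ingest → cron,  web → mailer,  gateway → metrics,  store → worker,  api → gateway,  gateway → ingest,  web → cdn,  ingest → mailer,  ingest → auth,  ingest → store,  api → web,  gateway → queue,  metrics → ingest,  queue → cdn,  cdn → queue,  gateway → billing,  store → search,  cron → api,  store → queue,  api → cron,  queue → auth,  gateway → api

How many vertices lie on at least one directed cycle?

8

A vertex is on a directed cycle iff it belongs to a strongly connected component of size ≥ 2 (or has a self-loop).
The vertices on cycles are {api, cdn, cron, queue, ingest, search, gateway, metrics} — 8 in total.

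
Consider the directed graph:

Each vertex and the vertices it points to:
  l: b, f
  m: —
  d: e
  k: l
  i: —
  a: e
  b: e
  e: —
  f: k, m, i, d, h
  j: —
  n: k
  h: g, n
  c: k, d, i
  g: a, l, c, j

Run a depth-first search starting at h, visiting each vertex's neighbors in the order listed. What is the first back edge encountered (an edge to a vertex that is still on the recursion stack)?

k->l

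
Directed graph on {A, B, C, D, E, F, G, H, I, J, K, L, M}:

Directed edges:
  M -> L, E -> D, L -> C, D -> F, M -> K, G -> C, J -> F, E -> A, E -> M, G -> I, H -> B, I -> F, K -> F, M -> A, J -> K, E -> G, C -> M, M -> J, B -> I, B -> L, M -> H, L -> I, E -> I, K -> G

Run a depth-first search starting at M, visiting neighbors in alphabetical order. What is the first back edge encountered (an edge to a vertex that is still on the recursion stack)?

C->M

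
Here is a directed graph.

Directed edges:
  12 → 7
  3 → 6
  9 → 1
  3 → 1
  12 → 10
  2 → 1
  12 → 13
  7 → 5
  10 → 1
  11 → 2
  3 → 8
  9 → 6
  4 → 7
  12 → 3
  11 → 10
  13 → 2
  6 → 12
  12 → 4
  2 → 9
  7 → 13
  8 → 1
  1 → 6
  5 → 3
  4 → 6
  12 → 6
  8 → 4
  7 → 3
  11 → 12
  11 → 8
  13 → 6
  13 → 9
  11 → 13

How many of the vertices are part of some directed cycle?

A vertex is on a directed cycle iff it belongs to a strongly connected component of size ≥ 2 (or has a self-loop).
The vertices on cycles are {1, 2, 3, 4, 5, 6, 7, 8, 9, 10, 12, 13} — 12 in total.

12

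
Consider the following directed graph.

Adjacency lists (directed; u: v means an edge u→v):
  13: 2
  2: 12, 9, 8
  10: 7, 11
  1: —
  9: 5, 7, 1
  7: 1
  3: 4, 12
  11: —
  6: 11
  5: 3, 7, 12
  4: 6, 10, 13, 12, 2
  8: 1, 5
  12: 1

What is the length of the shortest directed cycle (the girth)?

For each vertex v, BFS finds the shortest path from v back to v.
The shortest such closed walk is 3 → 4 → 2 → 9 → 5 → 3, length 5.

5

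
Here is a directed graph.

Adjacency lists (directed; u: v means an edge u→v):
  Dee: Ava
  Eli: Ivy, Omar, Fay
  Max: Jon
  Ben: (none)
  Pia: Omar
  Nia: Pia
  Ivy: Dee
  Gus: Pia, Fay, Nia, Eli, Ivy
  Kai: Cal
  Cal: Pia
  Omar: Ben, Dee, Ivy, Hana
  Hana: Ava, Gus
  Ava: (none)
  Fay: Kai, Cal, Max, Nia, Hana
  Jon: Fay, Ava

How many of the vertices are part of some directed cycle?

A vertex is on a directed cycle iff it belongs to a strongly connected component of size ≥ 2 (or has a self-loop).
The vertices on cycles are {Cal, Eli, Fay, Gus, Jon, Kai, Max, Nia, Pia, Hana, Omar} — 11 in total.

11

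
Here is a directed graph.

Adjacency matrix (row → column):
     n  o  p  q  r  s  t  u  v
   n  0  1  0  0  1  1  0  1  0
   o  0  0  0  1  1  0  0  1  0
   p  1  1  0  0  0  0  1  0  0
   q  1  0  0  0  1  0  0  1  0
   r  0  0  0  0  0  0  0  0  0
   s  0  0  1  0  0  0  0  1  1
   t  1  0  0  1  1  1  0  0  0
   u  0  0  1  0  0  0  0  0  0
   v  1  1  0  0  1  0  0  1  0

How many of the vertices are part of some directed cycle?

A vertex is on a directed cycle iff it belongs to a strongly connected component of size ≥ 2 (or has a self-loop).
The vertices on cycles are {n, o, p, q, s, t, u, v} — 8 in total.

8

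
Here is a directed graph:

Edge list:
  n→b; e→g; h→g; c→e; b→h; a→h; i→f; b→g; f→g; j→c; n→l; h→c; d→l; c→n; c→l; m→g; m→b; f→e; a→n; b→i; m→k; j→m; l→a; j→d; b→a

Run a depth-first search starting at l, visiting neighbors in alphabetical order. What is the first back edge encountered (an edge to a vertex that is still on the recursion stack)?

c→l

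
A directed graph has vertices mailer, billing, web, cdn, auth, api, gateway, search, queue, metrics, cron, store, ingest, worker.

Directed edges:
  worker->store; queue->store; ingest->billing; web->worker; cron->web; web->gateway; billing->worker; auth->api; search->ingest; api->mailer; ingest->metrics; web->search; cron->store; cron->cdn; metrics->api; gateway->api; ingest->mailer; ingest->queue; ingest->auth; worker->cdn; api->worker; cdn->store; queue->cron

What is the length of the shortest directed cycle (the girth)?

5

For each vertex v, BFS finds the shortest path from v back to v.
The shortest such closed walk is queue → cron → web → search → ingest → queue, length 5.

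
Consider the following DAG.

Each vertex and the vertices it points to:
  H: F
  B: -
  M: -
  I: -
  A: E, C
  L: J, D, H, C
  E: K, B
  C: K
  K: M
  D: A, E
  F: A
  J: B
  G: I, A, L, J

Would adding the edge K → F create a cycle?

Yes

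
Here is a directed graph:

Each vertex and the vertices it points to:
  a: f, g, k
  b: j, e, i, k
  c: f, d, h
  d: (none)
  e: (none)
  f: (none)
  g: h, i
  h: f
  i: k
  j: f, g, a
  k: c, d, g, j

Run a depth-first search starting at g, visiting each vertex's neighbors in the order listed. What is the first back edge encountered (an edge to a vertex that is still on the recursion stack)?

k→g

DFS from g (visiting each vertex's neighbors in the order listed); mark gray on enter, black on exit:
g gray
  h gray
    f gray
    f black
  h black
  i gray
    k gray
      c gray
        c→f: f black — skip
        d gray
        d black
        c→h: h black — skip
      c black
      k→d: d black — skip
      k→g: g is gray → back edge
First back edge: k → g.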